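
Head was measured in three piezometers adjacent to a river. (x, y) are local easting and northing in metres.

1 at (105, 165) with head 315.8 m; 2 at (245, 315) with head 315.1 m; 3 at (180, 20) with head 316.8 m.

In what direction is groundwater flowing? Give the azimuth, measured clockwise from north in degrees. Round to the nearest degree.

Taking 1 as reference: 2−1 = (140, 150, -0.7); 3−1 = (75, -145, +1.0).
Solve a·Δx + b·Δy = Δh: det = 140·(-145) − 75·150 = -31550.
∂h/∂x = [(-0.7)·(-145) − (+1.0)·150] / -31550 = +0.001537
∂h/∂y = [140·(+1.0) − 75·(-0.7)] / -31550 = -0.006101
Flow direction (−∇h) has components (-0.001537 E, +0.006101 N).
Azimuth = atan2(E, N) = atan2(-0.001537, +0.006101) = 345.9° ≈ 346°.

346°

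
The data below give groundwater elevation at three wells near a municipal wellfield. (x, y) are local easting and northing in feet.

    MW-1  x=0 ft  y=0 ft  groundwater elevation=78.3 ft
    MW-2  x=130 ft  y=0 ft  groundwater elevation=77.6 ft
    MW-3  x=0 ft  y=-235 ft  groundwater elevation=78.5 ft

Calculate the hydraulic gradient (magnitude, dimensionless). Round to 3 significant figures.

0.00545

∂h/∂x = (77.6 − 78.3) / (130 − 0) = -0.005385
∂h/∂y = (78.5 − 78.3) / (-235 − 0) = -0.0008511
|∇h| = √(-0.005385² + -0.0008511²) = 0.005452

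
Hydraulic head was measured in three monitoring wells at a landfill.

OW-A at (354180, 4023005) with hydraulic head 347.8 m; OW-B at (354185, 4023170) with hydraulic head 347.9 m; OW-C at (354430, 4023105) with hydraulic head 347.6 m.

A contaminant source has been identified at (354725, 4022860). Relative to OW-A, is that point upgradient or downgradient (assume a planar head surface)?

With h = a·x + b·y + c and OW-A as origin, the differences give:
  5·a + 165·b = +0.1
  250·a + 100·b = -0.2
Eliminate b (×100 and ×165, subtract): -40750·a = 43.00 → a = ∂h/∂x = -0.001055
Back-substitute: b = ∂h/∂y = +0.0006380.
Head at (354725, 4022860) = 347.8 + (-0.001055)·(545) + (+0.0006380)·(-145) = 347.13 m.
That is lower than the 347.8 m at OW-A, so the point is downgradient.

downgradient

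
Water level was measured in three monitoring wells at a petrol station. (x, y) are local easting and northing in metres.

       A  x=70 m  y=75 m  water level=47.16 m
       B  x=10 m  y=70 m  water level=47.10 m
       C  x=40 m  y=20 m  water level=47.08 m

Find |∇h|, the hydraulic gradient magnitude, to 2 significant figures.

0.0013

With h = a·x + b·y + c and A as origin, the differences give:
  (-60)·a + (-5)·b = -0.06
  (-30)·a + (-55)·b = -0.08
Eliminate b (×(-55) and ×(-5), subtract): 3150·a = 2.900 → a = ∂h/∂x = +0.0009206
Back-substitute: b = ∂h/∂y = +0.0009524.
|∇h| = √(0.0009206² + 0.0009524²) = 0.001325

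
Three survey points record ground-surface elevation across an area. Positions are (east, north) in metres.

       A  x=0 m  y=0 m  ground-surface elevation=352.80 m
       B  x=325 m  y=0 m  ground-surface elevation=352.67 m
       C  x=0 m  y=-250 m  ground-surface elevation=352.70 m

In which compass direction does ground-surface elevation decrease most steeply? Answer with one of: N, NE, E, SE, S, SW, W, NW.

SE

∂z/∂x = (352.67 − 352.80) / (325 − 0) = -0.0004000
∂z/∂y = (352.70 − 352.80) / (-250 − 0) = +0.0004000
Steepest decrease is along −∇f = (+0.0004000 E, -0.0004000 N) → southeast.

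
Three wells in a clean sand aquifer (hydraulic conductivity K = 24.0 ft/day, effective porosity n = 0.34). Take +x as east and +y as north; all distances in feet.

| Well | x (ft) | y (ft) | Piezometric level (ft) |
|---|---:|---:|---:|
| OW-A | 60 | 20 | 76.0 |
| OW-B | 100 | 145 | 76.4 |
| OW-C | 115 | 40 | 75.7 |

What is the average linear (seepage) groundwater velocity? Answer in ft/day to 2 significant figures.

With h = a·x + b·y + c and OW-A as origin, the differences give:
  40·a + 125·b = +0.4
  55·a + 20·b = -0.3
Eliminate b (×20 and ×125, subtract): -6075·a = 45.50 → a = ∂h/∂x = -0.007490
Back-substitute: b = ∂h/∂y = +0.005597.
|∇h| = √(-0.007490² + 0.005597²) = 0.00935
Seepage velocity v = K·i/n = 24.0 × 0.00935 / 0.34 = 0.66 ft/day.

0.66 ft/day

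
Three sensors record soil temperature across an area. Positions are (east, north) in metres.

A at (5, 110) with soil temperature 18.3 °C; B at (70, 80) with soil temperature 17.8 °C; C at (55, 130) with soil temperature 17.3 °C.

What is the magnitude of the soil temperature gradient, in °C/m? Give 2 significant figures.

Differences from A: to B (Δx, Δy, Δh) = (65, -30, -0.5); to C = (50, 20, -1.0).
Determinant of the coordinate differences = 65·20 − 50·(-30) = 2800.
∂T/∂x = [(-0.5)·20 − (-1.0)·(-30)] / 2800 = -0.01429
∂T/∂y = [65·(-1.0) − 50·(-0.5)] / 2800 = -0.01429
|∇f| = √(-0.01429² + -0.01429²) = 0.02021 °C/m

0.020 °C/m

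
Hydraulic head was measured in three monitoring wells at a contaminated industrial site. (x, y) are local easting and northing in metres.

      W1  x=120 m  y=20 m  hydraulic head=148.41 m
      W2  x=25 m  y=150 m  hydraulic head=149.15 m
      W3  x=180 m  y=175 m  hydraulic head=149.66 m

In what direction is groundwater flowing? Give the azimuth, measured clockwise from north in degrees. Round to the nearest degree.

196°

Taking W1 as reference: W2−W1 = (-95, 130, +0.74); W3−W1 = (60, 155, +1.25).
Determinant of the coordinate differences = (-95)·155 − 60·130 = -22525.
∂h/∂x = [(+0.74)·155 − (+1.25)·130] / -22525 = +0.002122
∂h/∂y = [(-95)·(+1.25) − 60·(+0.74)] / -22525 = +0.007243
Flow direction (−∇h) has components (-0.002122 E, -0.007243 N).
Azimuth = atan2(E, N) = atan2(-0.002122, -0.007243) = 196.3° ≈ 196°.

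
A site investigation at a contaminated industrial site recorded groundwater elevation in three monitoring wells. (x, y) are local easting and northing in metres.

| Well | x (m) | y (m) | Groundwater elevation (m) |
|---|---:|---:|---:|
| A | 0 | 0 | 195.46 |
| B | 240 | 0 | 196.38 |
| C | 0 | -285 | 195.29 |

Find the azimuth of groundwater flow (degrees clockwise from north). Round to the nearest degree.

261°

∂h/∂x = (196.38 − 195.46) / (240 − 0) = +0.003833
∂h/∂y = (195.29 − 195.46) / (-285 − 0) = +0.0005965
Flow direction (−∇h) has components (-0.003833 E, -0.0005965 N).
Azimuth = atan2(E, N) = atan2(-0.003833, -0.0005965) = 261.2° ≈ 261°.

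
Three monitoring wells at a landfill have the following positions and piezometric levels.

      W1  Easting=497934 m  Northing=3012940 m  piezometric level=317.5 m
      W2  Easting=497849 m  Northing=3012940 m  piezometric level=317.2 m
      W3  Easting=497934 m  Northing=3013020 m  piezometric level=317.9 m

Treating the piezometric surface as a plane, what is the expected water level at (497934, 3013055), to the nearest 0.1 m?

318.1 m

∂h/∂x = (317.2 − 317.5) / (497849 − 497934) = +0.003529
∂h/∂y = (317.9 − 317.5) / (3013020 − 3012940) = +0.005000
h(497934, 3013055) = 317.5 + (+0.003529)·(0) + (+0.005000)·(115) = 317.5 +0.000 +0.575 = 318.075 m.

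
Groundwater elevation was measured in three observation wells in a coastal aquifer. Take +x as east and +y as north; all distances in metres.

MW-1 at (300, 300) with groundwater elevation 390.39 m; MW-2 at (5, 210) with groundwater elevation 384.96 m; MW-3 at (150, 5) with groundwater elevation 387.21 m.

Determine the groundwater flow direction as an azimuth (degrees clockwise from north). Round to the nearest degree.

265°

Differences from MW-1: to MW-2 (Δx, Δy, Δh) = (-295, -90, -5.43); to MW-3 = (-150, -295, -3.18).
Determinant of the coordinate differences = (-295)·(-295) − (-150)·(-90) = 73525.
∂h/∂x = [(-5.43)·(-295) − (-3.18)·(-90)] / 73525 = +0.01789
∂h/∂y = [(-295)·(-3.18) − (-150)·(-5.43)] / 73525 = +0.001681
Flow direction (−∇h) has components (-0.01789 E, -0.001681 N).
Azimuth = atan2(E, N) = atan2(-0.01789, -0.001681) = 264.6° ≈ 265°.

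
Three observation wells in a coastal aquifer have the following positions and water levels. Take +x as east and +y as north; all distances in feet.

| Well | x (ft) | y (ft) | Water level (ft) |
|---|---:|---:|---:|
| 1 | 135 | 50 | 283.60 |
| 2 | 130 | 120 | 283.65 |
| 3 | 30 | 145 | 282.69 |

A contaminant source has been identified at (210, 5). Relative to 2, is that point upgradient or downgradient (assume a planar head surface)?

With h = a·x + b·y + c and 1 as origin, the differences give:
  (-5)·a + 70·b = +0.05
  (-105)·a + 95·b = -0.91
Eliminate b (×95 and ×70, subtract): 6875·a = 68.450 → a = ∂h/∂x = +0.009956
Back-substitute: b = ∂h/∂y = +0.001425.
Head at (210, 5) = 283.60 + (+0.009956)·(75) + (+0.001425)·(-45) = 284.28 ft.
That is higher than the 283.65 ft at 2, so the point is upgradient.

upgradient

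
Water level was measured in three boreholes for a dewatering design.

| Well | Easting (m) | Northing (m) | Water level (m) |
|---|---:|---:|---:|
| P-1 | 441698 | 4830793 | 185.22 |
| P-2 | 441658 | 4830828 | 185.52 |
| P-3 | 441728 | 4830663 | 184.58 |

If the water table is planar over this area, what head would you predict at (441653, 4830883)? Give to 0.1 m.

185.8 m

With h = a·x + b·y + c and P-1 as origin, the differences give:
  (-40)·a + 35·b = +0.30
  30·a + (-130)·b = -0.64
Eliminate b (×(-130) and ×35, subtract): 4150·a = -16.600 → a = ∂h/∂x = -0.004000
Back-substitute: b = ∂h/∂y = +0.004000.
h(441653, 4830883) = 185.22 + (-0.004000)·(-45) + (+0.004000)·(90) = 185.22 +0.180 +0.360 = 185.760 m.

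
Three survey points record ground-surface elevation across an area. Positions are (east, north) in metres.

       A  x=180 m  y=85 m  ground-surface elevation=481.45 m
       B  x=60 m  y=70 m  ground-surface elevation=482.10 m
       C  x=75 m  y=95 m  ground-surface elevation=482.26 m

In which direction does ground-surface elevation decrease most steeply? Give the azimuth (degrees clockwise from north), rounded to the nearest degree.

Taking A as reference: B−A = (-120, -15, +0.65); C−A = (-105, 10, +0.81).
Determinant of the coordinate differences = (-120)·10 − (-105)·(-15) = -2775.
∂z/∂x = [(+0.65)·10 − (+0.81)·(-15)] / -2775 = -0.006721
∂z/∂y = [(-120)·(+0.81) − (-105)·(+0.65)] / -2775 = +0.01043
Steepest decrease is along −∇f: components (+0.006721 E, -0.01043 N).
Azimuth = atan2(+0.006721, -0.01043) = 147.2° ≈ 147°.

147°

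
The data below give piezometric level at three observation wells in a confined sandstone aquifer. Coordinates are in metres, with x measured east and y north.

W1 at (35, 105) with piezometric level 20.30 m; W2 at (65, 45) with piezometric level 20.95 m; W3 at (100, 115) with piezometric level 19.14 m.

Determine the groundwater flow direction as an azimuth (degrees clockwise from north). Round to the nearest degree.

039°

With h = a·x + b·y + c and W1 as origin, the differences give:
  30·a + (-60)·b = +0.65
  65·a + 10·b = -1.16
Eliminate b (×10 and ×(-60), subtract): 4200·a = -63.100 → a = ∂h/∂x = -0.01502
Back-substitute: b = ∂h/∂y = -0.01835.
Flow direction (−∇h) has components (+0.01502 E, +0.01835 N).
Azimuth = atan2(E, N) = atan2(+0.01502, +0.01835) = 39.3° ≈ 039°.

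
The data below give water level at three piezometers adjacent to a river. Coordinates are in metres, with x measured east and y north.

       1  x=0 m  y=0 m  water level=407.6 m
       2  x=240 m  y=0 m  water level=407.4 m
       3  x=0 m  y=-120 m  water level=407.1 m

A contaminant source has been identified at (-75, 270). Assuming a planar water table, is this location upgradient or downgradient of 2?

∂h/∂x = (407.4 − 407.6) / (240 − 0) = -0.0008333
∂h/∂y = (407.1 − 407.6) / (-120 − 0) = +0.004167
Head at (-75, 270) = 407.6 + (-0.0008333)·(-75) + (+0.004167)·(270) = 408.79 m.
That is higher than the 407.4 m at 2, so the point is upgradient.

upgradient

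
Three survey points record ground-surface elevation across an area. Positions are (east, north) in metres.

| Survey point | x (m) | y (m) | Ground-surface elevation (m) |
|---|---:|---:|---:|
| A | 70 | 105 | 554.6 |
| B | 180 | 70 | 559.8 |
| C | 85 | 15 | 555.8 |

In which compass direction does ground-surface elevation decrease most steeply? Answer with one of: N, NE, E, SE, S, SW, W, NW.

W

Taking A as reference: B−A = (110, -35, +5.2); C−A = (15, -90, +1.2).
Determinant of the coordinate differences = 110·(-90) − 15·(-35) = -9375.
∂z/∂x = [(+5.2)·(-90) − (+1.2)·(-35)] / -9375 = +0.04544
∂z/∂y = [110·(+1.2) − 15·(+5.2)] / -9375 = -0.005760
Steepest decrease is along −∇f = (-0.04544 E, +0.005760 N) → west.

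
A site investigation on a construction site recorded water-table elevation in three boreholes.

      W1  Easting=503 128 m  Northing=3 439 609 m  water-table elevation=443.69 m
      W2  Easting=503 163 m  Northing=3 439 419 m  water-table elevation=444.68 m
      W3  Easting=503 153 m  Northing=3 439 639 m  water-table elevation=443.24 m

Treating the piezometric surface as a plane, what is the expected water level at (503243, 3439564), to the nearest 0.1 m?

442.9 m

Three-point gradient (reference W1): Δ to W2 = (35, -190, +0.99), Δ to W3 = (25, 30, -0.45).
∂h/∂x = -0.009621, ∂h/∂y = -0.006983 (det = 5800).
h(503243, 3439564) = 443.69 + (-0.009621)·(115) + (-0.006983)·(-45) = 443.69 -1.106 +0.314 = 442.898 m.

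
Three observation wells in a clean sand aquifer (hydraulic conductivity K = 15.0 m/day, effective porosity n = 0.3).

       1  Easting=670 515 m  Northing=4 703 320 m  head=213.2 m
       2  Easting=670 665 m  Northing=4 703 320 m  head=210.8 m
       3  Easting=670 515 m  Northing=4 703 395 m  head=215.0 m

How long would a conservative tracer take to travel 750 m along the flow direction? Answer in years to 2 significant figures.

∂h/∂x = (210.8 − 213.2) / (670665 − 670515) = -0.01600
∂h/∂y = (215.0 − 213.2) / (4703395 − 4703320) = +0.02400
|∇h| = √(-0.01600² + 0.02400²) = 0.02884
Seepage velocity v = K·i/n = 15.0 × 0.02884 / 0.3 = 1.442 m/day.
t = 750 / 1.442 = 520.1 days = 1.42 years.

1.4 years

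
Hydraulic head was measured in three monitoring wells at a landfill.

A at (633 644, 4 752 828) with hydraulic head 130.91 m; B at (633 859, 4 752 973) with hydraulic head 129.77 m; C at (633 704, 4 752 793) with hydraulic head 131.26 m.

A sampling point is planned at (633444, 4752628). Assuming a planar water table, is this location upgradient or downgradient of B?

upgradient

Taking A as reference: B−A = (215, 145, -1.14); C−A = (60, -35, +0.35).
Determinant of the coordinate differences = 215·(-35) − 60·145 = -16225.
∂h/∂x = [(-1.14)·(-35) − (+0.35)·145] / -16225 = +0.0006687
∂h/∂y = [215·(+0.35) − 60·(-1.14)] / -16225 = -0.008854
Head at (633444, 4752628) = 130.91 + (+0.0006687)·(-200) + (-0.008854)·(-200) = 132.55 m.
That is higher than the 129.77 m at B, so the point is upgradient.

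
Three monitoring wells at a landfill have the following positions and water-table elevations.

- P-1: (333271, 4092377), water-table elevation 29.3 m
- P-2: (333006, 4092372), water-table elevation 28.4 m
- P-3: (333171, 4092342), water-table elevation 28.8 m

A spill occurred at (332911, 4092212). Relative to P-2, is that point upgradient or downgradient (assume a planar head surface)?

With h = a·x + b·y + c and P-1 as origin, the differences give:
  (-265)·a + (-5)·b = -0.9
  (-100)·a + (-35)·b = -0.5
Eliminate b (×(-35) and ×(-5), subtract): 8775·a = 29.00 → a = ∂h/∂x = +0.003305
Back-substitute: b = ∂h/∂y = +0.004843.
Head at (332911, 4092212) = 29.3 + (+0.003305)·(-360) + (+0.004843)·(-165) = 27.31 m.
That is lower than the 28.4 m at P-2, so the point is downgradient.

downgradient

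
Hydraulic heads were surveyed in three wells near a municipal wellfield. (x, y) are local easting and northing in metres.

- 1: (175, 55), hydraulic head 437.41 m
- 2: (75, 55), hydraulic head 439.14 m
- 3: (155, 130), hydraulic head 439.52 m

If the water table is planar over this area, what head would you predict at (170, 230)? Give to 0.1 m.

441.6 m

With h = a·x + b·y + c and 1 as origin, the differences give:
  (-100)·a + 0·b = +1.73
  (-20)·a + 75·b = +2.11
Eliminate b (×75 and ×0, subtract): -7500·a = 129.750 → a = ∂h/∂x = -0.01730
Back-substitute: b = ∂h/∂y = +0.02352.
h(170, 230) = 437.41 + (-0.01730)·(-5) + (+0.02352)·(175) = 437.41 +0.086 +4.116 = 441.612 m.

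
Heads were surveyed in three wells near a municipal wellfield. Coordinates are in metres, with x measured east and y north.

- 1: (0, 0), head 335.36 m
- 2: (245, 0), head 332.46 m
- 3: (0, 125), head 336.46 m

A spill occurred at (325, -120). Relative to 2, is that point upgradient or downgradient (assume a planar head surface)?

∂h/∂x = (332.46 − 335.36) / (245 − 0) = -0.01184
∂h/∂y = (336.46 − 335.36) / (125 − 0) = +0.008800
Head at (325, -120) = 335.36 + (-0.01184)·(325) + (+0.008800)·(-120) = 330.46 m.
That is lower than the 332.46 m at 2, so the point is downgradient.

downgradient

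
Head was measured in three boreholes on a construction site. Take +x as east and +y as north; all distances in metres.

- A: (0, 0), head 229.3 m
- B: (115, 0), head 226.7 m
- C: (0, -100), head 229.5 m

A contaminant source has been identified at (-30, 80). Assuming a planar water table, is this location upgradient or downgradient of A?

∂h/∂x = (226.7 − 229.3) / (115 − 0) = -0.02261
∂h/∂y = (229.5 − 229.3) / (-100 − 0) = -0.002000
Head at (-30, 80) = 229.3 + (-0.02261)·(-30) + (-0.002000)·(80) = 229.82 m.
That is higher than the 229.3 m at A, so the point is upgradient.

upgradient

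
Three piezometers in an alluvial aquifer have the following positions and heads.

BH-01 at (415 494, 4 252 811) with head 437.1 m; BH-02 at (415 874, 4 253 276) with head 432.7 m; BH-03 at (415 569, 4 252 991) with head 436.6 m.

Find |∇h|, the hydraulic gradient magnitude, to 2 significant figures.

0.017

With h = a·x + b·y + c and BH-01 as origin, the differences give:
  380·a + 465·b = -4.4
  75·a + 180·b = -0.5
Eliminate b (×180 and ×465, subtract): 33525·a = -559.50 → a = ∂h/∂x = -0.01669
Back-substitute: b = ∂h/∂y = +0.004176.
|∇h| = √(-0.01669² + 0.004176²) = 0.0172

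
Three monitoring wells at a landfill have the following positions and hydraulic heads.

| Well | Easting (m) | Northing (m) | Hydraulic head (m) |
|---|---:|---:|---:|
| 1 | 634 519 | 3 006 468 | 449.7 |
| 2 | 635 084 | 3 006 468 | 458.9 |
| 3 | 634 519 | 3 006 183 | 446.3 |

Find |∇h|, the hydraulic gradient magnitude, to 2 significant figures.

0.020

∂h/∂x = (458.9 − 449.7) / (635084 − 634519) = +0.01628
∂h/∂y = (446.3 − 449.7) / (3006183 − 3006468) = +0.01193
|∇h| = √(0.01628² + 0.01193²) = 0.02018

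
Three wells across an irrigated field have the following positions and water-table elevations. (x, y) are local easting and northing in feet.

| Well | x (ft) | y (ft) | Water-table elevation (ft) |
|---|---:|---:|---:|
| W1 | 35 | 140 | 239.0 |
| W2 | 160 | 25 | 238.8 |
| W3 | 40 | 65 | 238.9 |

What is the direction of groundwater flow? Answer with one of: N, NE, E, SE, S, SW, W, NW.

S

Taking W1 as reference: W2−W1 = (125, -115, -0.2); W3−W1 = (5, -75, -0.1).
Determinant of the coordinate differences = 125·(-75) − 5·(-115) = -8800.
∂h/∂x = [(-0.2)·(-75) − (-0.1)·(-115)] / -8800 = -0.0003977
∂h/∂y = [125·(-0.1) − 5·(-0.2)] / -8800 = +0.001307
Flow = −∇h = (+0.0003977 east, -0.001307 north), which points south.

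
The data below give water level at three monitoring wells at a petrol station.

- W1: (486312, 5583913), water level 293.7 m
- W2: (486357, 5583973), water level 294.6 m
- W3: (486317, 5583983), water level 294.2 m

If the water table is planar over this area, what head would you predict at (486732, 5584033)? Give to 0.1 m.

Differences from W1: to W2 (Δx, Δy, Δh) = (45, 60, +0.9); to W3 = (5, 70, +0.5).
Determinant of the coordinate differences = 45·70 − 5·60 = 2850.
∂h/∂x = [(+0.9)·70 − (+0.5)·60] / 2850 = +0.01158
∂h/∂y = [45·(+0.5) − 5·(+0.9)] / 2850 = +0.006316
h(486732, 5584033) = 293.7 + (+0.01158)·(420) + (+0.006316)·(120) = 293.7 +4.863 +0.758 = 299.321 m.

299.3 m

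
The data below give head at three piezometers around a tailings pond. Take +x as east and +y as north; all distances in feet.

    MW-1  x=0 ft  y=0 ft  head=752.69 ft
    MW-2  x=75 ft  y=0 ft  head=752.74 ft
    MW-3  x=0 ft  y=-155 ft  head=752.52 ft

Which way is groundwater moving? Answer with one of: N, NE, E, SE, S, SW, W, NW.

∂h/∂x = (752.74 − 752.69) / (75 − 0) = +0.0006667
∂h/∂y = (752.52 − 752.69) / (-155 − 0) = +0.001097
Flow = −∇h = (-0.0006667 east, -0.001097 north), which points southwest.

SW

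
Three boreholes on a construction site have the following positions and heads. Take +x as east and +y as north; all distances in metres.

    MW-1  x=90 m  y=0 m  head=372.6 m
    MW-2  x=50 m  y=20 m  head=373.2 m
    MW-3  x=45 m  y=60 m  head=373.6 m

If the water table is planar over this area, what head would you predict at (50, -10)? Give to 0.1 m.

Differences from MW-1: to MW-2 (Δx, Δy, Δh) = (-40, 20, +0.6); to MW-3 = (-45, 60, +1.0).
Solve a·Δx + b·Δy = Δh: det = (-40)·60 − (-45)·20 = -1500.
∂h/∂x = [(+0.6)·60 − (+1.0)·20] / -1500 = -0.01067
∂h/∂y = [(-40)·(+1.0) − (-45)·(+0.6)] / -1500 = +0.008667
h(50, -10) = 372.6 + (-0.01067)·(-40) + (+0.008667)·(-10) = 372.6 +0.427 -0.087 = 372.940 m.

372.9 m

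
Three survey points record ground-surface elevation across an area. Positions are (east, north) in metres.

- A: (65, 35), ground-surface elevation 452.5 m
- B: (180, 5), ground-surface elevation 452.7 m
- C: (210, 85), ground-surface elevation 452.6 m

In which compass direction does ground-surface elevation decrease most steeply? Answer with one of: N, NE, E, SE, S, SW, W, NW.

Taking A as reference: B−A = (115, -30, +0.2); C−A = (145, 50, +0.1).
Determinant of the coordinate differences = 115·50 − 145·(-30) = 10100.
∂z/∂x = [(+0.2)·50 − (+0.1)·(-30)] / 10100 = +0.001287
∂z/∂y = [115·(+0.1) − 145·(+0.2)] / 10100 = -0.001733
Steepest decrease is along −∇f = (-0.001287 E, +0.001733 N) → northwest.

NW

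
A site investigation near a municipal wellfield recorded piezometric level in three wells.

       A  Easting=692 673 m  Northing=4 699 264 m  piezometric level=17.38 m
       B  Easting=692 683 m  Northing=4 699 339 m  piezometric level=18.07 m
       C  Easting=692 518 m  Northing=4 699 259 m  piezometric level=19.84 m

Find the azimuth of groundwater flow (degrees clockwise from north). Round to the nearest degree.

125°

Differences from A: to B (Δx, Δy, Δh) = (10, 75, +0.69); to C = (-155, -5, +2.46).
Determinant of the coordinate differences = 10·(-5) − (-155)·75 = 11575.
∂h/∂x = [(+0.69)·(-5) − (+2.46)·75] / 11575 = -0.01624
∂h/∂y = [10·(+2.46) − (-155)·(+0.69)] / 11575 = +0.01137
Flow direction (−∇h) has components (+0.01624 E, -0.01137 N).
Azimuth = atan2(E, N) = atan2(+0.01624, -0.01137) = 125.0° ≈ 125°.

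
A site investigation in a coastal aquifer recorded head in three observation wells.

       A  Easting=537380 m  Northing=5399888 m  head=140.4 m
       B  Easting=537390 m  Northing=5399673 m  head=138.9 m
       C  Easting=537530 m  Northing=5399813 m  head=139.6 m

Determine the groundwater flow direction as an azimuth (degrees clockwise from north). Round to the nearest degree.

With h = a·x + b·y + c and A as origin, the differences give:
  10·a + (-215)·b = -1.5
  150·a + (-75)·b = -0.8
Eliminate b (×(-75) and ×(-215), subtract): 31500·a = -59.50 → a = ∂h/∂x = -0.001889
Back-substitute: b = ∂h/∂y = +0.006889.
Flow direction (−∇h) has components (+0.001889 E, -0.006889 N).
Azimuth = atan2(E, N) = atan2(+0.001889, -0.006889) = 164.7° ≈ 165°.

165°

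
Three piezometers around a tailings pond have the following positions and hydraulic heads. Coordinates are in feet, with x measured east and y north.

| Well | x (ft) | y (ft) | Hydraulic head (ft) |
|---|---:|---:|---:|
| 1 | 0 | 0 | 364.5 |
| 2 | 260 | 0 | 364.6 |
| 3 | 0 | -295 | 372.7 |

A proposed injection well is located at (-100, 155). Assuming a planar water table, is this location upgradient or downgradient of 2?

∂h/∂x = (364.6 − 364.5) / (260 − 0) = +0.0003846
∂h/∂y = (372.7 − 364.5) / (-295 − 0) = -0.02780
Head at (-100, 155) = 364.5 + (+0.0003846)·(-100) + (-0.02780)·(155) = 360.15 ft.
That is lower than the 364.6 ft at 2, so the point is downgradient.

downgradient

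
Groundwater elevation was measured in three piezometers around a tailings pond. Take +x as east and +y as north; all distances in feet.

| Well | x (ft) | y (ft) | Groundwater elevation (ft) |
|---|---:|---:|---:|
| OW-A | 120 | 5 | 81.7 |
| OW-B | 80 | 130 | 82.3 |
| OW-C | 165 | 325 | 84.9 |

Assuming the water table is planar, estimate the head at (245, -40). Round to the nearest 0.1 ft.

82.7 ft

Three-point gradient (reference OW-A): Δ to OW-B = (-40, 125, +0.6), Δ to OW-C = (45, 320, +3.2).
∂h/∂x = +0.01129, ∂h/∂y = +0.008412 (det = -18425).
h(245, -40) = 81.7 + (+0.01129)·(125) + (+0.008412)·(-45) = 81.7 +1.411 -0.379 = 82.733 ft.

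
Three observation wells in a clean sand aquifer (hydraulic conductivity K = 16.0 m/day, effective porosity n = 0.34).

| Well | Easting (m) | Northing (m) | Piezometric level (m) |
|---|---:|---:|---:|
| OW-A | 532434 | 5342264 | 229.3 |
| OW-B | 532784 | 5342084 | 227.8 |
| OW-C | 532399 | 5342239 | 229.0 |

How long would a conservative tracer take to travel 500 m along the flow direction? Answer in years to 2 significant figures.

2.8 years

With h = a·x + b·y + c and OW-A as origin, the differences give:
  350·a + (-180)·b = -1.5
  (-35)·a + (-25)·b = -0.3
Eliminate b (×(-25) and ×(-180), subtract): -15050·a = -16.50 → a = ∂h/∂x = +0.001096
Back-substitute: b = ∂h/∂y = +0.01047.
|∇h| = √(0.001096² + 0.01047²) = 0.01053
Seepage velocity v = K·i/n = 16.0 × 0.01053 / 0.34 = 0.4955 m/day.
t = 500 / 0.4955 = 1009 days = 2.76 years.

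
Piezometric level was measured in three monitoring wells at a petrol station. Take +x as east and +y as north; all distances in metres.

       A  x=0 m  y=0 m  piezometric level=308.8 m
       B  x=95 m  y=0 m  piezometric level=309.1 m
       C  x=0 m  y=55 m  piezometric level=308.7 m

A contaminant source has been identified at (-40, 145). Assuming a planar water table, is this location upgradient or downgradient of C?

downgradient

∂h/∂x = (309.1 − 308.8) / (95 − 0) = +0.003158
∂h/∂y = (308.7 − 308.8) / (55 − 0) = -0.001818
Head at (-40, 145) = 308.8 + (+0.003158)·(-40) + (-0.001818)·(145) = 308.41 m.
That is lower than the 308.7 m at C, so the point is downgradient.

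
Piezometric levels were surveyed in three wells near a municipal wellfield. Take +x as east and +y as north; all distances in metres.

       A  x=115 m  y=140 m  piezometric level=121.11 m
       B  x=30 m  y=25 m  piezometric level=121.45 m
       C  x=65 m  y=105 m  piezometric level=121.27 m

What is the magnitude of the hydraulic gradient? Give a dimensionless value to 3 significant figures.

With h = a·x + b·y + c and A as origin, the differences give:
  (-85)·a + (-115)·b = +0.34
  (-50)·a + (-35)·b = +0.16
Eliminate b (×(-35) and ×(-115), subtract): -2775·a = 6.500 → a = ∂h/∂x = -0.002342
Back-substitute: b = ∂h/∂y = -0.001225.
|∇h| = √(-0.002342² + -0.001225²) = 0.002643

0.00264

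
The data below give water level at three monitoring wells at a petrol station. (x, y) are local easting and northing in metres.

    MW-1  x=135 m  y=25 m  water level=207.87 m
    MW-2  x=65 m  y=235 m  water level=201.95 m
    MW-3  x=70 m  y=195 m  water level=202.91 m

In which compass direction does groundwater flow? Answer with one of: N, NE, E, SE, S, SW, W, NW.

Differences from MW-1: to MW-2 (Δx, Δy, Δh) = (-70, 210, -5.92); to MW-3 = (-65, 170, -4.96).
Determinant of the coordinate differences = (-70)·170 − (-65)·210 = 1750.
∂h/∂x = [(-5.92)·170 − (-4.96)·210] / 1750 = +0.02011
∂h/∂y = [(-70)·(-4.96) − (-65)·(-5.92)] / 1750 = -0.02149
Flow = −∇h = (-0.02011 east, +0.02149 north), which points northwest.

NW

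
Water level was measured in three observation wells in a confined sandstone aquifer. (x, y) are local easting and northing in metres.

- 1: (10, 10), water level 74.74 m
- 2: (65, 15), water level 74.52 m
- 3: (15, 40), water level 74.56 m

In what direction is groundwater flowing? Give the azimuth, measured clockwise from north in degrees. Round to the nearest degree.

033°

Differences from 1: to 2 (Δx, Δy, Δh) = (55, 5, -0.22); to 3 = (5, 30, -0.18).
Determinant of the coordinate differences = 55·30 − 5·5 = 1625.
∂h/∂x = [(-0.22)·30 − (-0.18)·5] / 1625 = -0.003508
∂h/∂y = [55·(-0.18) − 5·(-0.22)] / 1625 = -0.005415
Flow direction (−∇h) has components (+0.003508 E, +0.005415 N).
Azimuth = atan2(E, N) = atan2(+0.003508, +0.005415) = 32.9° ≈ 033°.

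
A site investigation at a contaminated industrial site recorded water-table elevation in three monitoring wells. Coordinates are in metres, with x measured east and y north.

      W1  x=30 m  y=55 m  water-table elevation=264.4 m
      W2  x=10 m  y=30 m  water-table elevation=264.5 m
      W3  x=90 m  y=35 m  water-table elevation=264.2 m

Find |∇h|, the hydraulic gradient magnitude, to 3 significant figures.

0.00383

Differences from W1: to W2 (Δx, Δy, Δh) = (-20, -25, +0.1); to W3 = (60, -20, -0.2).
Solve a·Δx + b·Δy = Δh: det = (-20)·(-20) − 60·(-25) = 1900.
∂h/∂x = [(+0.1)·(-20) − (-0.2)·(-25)] / 1900 = -0.003684
∂h/∂y = [(-20)·(-0.2) − 60·(+0.1)] / 1900 = -0.001053
|∇h| = √(-0.003684² + -0.001053²) = 0.003832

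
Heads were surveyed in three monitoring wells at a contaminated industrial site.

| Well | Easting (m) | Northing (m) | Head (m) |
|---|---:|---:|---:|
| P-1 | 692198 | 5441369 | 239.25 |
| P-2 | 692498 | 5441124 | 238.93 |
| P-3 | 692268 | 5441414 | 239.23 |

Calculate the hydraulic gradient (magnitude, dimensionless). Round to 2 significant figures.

0.00083

Taking P-1 as reference: P-2−P-1 = (300, -245, -0.32); P-3−P-1 = (70, 45, -0.02).
Solve a·Δx + b·Δy = Δh: det = 300·45 − 70·(-245) = 30650.
∂h/∂x = [(-0.32)·45 − (-0.02)·(-245)] / 30650 = -0.0006297
∂h/∂y = [300·(-0.02) − 70·(-0.32)] / 30650 = +0.0005351
|∇h| = √(-0.0006297² + 0.0005351²) = 0.0008263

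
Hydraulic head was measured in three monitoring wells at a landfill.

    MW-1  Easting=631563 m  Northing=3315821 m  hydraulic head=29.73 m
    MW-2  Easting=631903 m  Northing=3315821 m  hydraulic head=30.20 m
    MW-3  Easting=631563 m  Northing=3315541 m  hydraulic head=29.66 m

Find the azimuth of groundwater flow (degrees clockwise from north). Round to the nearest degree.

∂h/∂x = (30.20 − 29.73) / (631903 − 631563) = +0.001382
∂h/∂y = (29.66 − 29.73) / (3315541 − 3315821) = +0.0002500
Flow direction (−∇h) has components (-0.001382 E, -0.0002500 N).
Azimuth = atan2(E, N) = atan2(-0.001382, -0.0002500) = 259.7° ≈ 260°.

260°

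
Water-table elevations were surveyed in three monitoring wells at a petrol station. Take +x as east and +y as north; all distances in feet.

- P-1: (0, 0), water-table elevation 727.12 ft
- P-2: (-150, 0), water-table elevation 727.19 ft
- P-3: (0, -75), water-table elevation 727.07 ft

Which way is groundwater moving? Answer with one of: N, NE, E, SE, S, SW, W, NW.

∂h/∂x = (727.19 − 727.12) / (-150 − 0) = -0.0004667
∂h/∂y = (727.07 − 727.12) / (-75 − 0) = +0.0006667
Flow = −∇h = (+0.0004667 east, -0.0006667 north), which points southeast.

SE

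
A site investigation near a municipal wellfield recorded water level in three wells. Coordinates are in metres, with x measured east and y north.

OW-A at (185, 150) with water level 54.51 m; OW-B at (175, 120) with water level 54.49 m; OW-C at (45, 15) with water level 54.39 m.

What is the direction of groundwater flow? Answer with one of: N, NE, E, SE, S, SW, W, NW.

Three-point gradient (reference OW-A): Δ to OW-B = (-10, -30, -0.02), Δ to OW-C = (-140, -135, -0.12).
∂h/∂x = +0.0003158, ∂h/∂y = +0.0005614 (det = -2850).
Flow = −∇h = (-0.0003158 east, -0.0005614 north), which points southwest.

SW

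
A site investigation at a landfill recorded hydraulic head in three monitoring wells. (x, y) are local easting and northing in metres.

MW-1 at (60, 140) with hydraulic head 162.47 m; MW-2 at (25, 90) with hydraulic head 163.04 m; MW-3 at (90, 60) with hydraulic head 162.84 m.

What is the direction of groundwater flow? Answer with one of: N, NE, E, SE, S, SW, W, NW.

Differences from MW-1: to MW-2 (Δx, Δy, Δh) = (-35, -50, +0.57); to MW-3 = (30, -80, +0.37).
Solve a·Δx + b·Δy = Δh: det = (-35)·(-80) − 30·(-50) = 4300.
∂h/∂x = [(+0.57)·(-80) − (+0.37)·(-50)] / 4300 = -0.006302
∂h/∂y = [(-35)·(+0.37) − 30·(+0.57)] / 4300 = -0.006988
Flow = −∇h = (+0.006302 east, +0.006988 north), which points northeast.

NE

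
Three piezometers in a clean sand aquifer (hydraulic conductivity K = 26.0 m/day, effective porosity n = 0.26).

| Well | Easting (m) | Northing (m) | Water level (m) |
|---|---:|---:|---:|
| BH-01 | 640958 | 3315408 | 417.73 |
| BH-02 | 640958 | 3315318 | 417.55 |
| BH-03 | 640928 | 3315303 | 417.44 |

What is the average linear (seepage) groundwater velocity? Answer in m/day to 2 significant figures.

0.33 m/day

Differences from BH-01: to BH-02 (Δx, Δy, Δh) = (0, -90, -0.18); to BH-03 = (-30, -105, -0.29).
Solve a·Δx + b·Δy = Δh: det = 0·(-105) − (-30)·(-90) = -2700.
∂h/∂x = [(-0.18)·(-105) − (-0.29)·(-90)] / -2700 = +0.002667
∂h/∂y = [0·(-0.29) − (-30)·(-0.18)] / -2700 = +0.002000
|∇h| = √(0.002667² + 0.002000²) = 0.003334
Seepage velocity v = K·i/n = 26.0 × 0.003334 / 0.26 = 0.3334 m/day.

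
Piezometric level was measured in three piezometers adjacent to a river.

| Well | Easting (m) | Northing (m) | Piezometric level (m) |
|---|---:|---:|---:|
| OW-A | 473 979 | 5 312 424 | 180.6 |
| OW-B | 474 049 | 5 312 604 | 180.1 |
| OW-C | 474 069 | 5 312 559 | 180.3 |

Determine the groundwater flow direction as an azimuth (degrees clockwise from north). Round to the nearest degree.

331°

Three-point gradient (reference OW-A): Δ to OW-B = (70, 180, -0.5), Δ to OW-C = (90, 135, -0.3).
∂h/∂x = +0.002000, ∂h/∂y = -0.003556 (det = -6750).
Flow direction (−∇h) has components (-0.002000 E, +0.003556 N).
Azimuth = atan2(E, N) = atan2(-0.002000, +0.003556) = 330.6° ≈ 331°.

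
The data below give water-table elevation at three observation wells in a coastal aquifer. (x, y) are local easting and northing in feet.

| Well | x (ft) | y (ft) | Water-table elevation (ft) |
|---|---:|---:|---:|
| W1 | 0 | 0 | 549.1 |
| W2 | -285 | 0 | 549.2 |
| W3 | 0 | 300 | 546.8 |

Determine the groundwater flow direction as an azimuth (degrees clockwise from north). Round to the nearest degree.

003°

∂h/∂x = (549.2 − 549.1) / (-285 − 0) = -0.0003509
∂h/∂y = (546.8 − 549.1) / (300 − 0) = -0.007667
Flow direction (−∇h) has components (+0.0003509 E, +0.007667 N).
Azimuth = atan2(E, N) = atan2(+0.0003509, +0.007667) = 2.6° ≈ 003°.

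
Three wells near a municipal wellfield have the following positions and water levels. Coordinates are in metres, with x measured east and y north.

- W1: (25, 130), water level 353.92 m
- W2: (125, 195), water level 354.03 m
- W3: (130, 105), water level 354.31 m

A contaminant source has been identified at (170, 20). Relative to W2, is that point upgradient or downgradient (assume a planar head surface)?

With h = a·x + b·y + c and W1 as origin, the differences give:
  100·a + 65·b = +0.11
  105·a + (-25)·b = +0.39
Eliminate b (×(-25) and ×65, subtract): -9325·a = -28.100 → a = ∂h/∂x = +0.003013
Back-substitute: b = ∂h/∂y = -0.002944.
Head at (170, 20) = 353.92 + (+0.003013)·(145) + (-0.002944)·(-110) = 354.68 m.
That is higher than the 354.03 m at W2, so the point is upgradient.

upgradient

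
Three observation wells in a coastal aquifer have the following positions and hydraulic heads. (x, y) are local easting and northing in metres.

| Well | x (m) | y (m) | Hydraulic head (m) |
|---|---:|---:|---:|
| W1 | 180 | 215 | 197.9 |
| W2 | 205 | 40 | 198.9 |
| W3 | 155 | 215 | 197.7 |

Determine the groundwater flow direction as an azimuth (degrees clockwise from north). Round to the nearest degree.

300°

Three-point gradient (reference W1): Δ to W2 = (25, -175, +1.0), Δ to W3 = (-25, 0, -0.2).
∂h/∂x = +0.008000, ∂h/∂y = -0.004571 (det = -4375).
Flow direction (−∇h) has components (-0.008000 E, +0.004571 N).
Azimuth = atan2(E, N) = atan2(-0.008000, +0.004571) = 299.7° ≈ 300°.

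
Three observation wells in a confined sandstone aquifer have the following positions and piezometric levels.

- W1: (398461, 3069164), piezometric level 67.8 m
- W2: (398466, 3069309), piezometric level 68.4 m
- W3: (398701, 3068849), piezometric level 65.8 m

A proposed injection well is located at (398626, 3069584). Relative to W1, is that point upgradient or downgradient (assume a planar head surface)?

upgradient

Taking W1 as reference: W2−W1 = (5, 145, +0.6); W3−W1 = (240, -315, -2.0).
Determinant of the coordinate differences = 5·(-315) − 240·145 = -36375.
∂h/∂x = [(+0.6)·(-315) − (-2.0)·145] / -36375 = -0.002777
∂h/∂y = [5·(-2.0) − 240·(+0.6)] / -36375 = +0.004234
Head at (398626, 3069584) = 67.8 + (-0.002777)·(165) + (+0.004234)·(420) = 69.12 m.
That is higher than the 67.8 m at W1, so the point is upgradient.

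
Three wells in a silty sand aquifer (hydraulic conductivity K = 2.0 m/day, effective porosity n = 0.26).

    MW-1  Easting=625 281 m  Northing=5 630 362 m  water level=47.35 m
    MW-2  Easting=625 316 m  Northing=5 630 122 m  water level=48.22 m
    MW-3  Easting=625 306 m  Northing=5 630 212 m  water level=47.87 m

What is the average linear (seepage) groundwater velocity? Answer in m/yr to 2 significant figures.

Three-point gradient (reference MW-1): Δ to MW-2 = (35, -240, +0.87), Δ to MW-3 = (25, -150, +0.52).
∂h/∂x = -0.007600, ∂h/∂y = -0.004733 (det = 750).
|∇h| = √(-0.007600² + -0.004733²) = 0.008953
Seepage velocity v = K·i/n = 2.0 × 0.008953 / 0.26 = 0.06887 m/day = 25.15 m/yr.

25 m/yr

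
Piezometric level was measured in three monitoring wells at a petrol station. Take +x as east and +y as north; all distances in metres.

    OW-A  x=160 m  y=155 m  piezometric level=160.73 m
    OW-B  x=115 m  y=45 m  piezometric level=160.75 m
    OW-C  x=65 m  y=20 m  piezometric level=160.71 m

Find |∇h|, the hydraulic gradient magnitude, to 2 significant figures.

0.0013

With h = a·x + b·y + c and OW-A as origin, the differences give:
  (-45)·a + (-110)·b = +0.02
  (-95)·a + (-135)·b = -0.02
Eliminate b (×(-135) and ×(-110), subtract): -4375·a = -4.900 → a = ∂h/∂x = +0.001120
Back-substitute: b = ∂h/∂y = -0.0006400.
|∇h| = √(0.001120² + -0.0006400²) = 0.00129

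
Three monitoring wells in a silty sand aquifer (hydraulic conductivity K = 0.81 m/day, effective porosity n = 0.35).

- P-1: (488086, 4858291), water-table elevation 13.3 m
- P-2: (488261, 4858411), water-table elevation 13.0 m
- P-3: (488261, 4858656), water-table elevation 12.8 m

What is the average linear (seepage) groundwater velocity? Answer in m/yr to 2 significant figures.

1.2 m/yr

Differences from P-1: to P-2 (Δx, Δy, Δh) = (175, 120, -0.3); to P-3 = (175, 365, -0.5).
Solve a·Δx + b·Δy = Δh: det = 175·365 − 175·120 = 42875.
∂h/∂x = [(-0.3)·365 − (-0.5)·120] / 42875 = -0.001155
∂h/∂y = [175·(-0.5) − 175·(-0.3)] / 42875 = -0.0008163
|∇h| = √(-0.001155² + -0.0008163²) = 0.001414
Seepage velocity v = K·i/n = 0.81 × 0.001414 / 0.35 = 0.003272 m/day = 1.195 m/yr.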